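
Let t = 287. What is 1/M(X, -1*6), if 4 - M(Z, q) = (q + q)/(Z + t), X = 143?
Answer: 215/866 ≈ 0.24827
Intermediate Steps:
M(Z, q) = 4 - 2*q/(287 + Z) (M(Z, q) = 4 - (q + q)/(Z + 287) = 4 - 2*q/(287 + Z))
1/M(X, -1*6) = 1/(2*(574 - (-1)*6 + 2*143)/(287 + 143)) = 1/(2*(574 - 1*(-6) + 286)/430) = 1/(2*(1/430)*(574 + 6 + 286)) = 1/(2*(1/430)*866) = 1/(866/215) = 215/866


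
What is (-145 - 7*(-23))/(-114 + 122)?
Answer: 2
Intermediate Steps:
(-145 - 7*(-23))/(-114 + 122) = (-145 + 161)/8 = 16*(1/8) = 2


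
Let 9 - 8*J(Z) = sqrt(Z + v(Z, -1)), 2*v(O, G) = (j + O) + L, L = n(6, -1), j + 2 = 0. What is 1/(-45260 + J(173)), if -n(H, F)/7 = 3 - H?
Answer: -724142/32773852193 + 2*sqrt(269)/32773852193 ≈ -2.2094e-5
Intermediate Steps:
j = -2 (j = -2 + 0 = -2)
n(H, F) = -21 + 7*H (n(H, F) = -7*(3 - H) = -21 + 7*H)
L = 21 (L = -21 + 7*6 = -21 + 42 = 21)
v(O, G) = 19/2 + O/2 (v(O, G) = ((-2 + O) + 21)/2 = (19 + O)/2 = 19/2 + O/2)
J(Z) = 9/8 - sqrt(19/2 + 3*Z/2)/8 (J(Z) = 9/8 - sqrt(Z + (19/2 + Z/2))/8 = 9/8 - sqrt(19/2 + 3*Z/2)/8)
1/(-45260 + J(173)) = 1/(-45260 + (9/8 - sqrt(38 + 6*173)/16)) = 1/(-45260 + (9/8 - sqrt(38 + 1038)/16)) = 1/(-45260 + (9/8 - sqrt(269)/8)) = 1/(-362071/8 - sqrt(269)/8)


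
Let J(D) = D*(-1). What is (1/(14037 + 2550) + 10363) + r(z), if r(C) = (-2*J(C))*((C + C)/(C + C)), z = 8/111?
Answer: 6360058498/613719 ≈ 10363.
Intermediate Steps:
J(D) = -D
z = 8/111 (z = 8*(1/111) = 8/111 ≈ 0.072072)
r(C) = 2*C (r(C) = (-(-2)*C)*((C + C)/(C + C)) = (2*C)*((2*C)/((2*C))) = (2*C)*((2*C)*(1/(2*C))) = (2*C)*1 = 2*C)
(1/(14037 + 2550) + 10363) + r(z) = (1/(14037 + 2550) + 10363) + 2*(8/111) = (1/16587 + 10363) + 16/111 = 171891082/16587 + 16/111 = 6360058498/613719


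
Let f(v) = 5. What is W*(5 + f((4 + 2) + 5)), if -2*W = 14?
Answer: -70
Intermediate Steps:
W = -7 (W = -½*14 = -7)
W*(5 + f((4 + 2) + 5)) = -7*(5 + 5) = -7*10 = -70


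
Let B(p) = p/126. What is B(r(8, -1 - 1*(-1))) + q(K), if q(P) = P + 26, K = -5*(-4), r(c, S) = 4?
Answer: 2900/63 ≈ 46.032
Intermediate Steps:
B(p) = p/126 (B(p) = p*(1/126) = p/126)
K = 20
q(P) = 26 + P
B(r(8, -1 - 1*(-1))) + q(K) = (1/126)*4 + (26 + 20) = 2/63 + 46 = 2900/63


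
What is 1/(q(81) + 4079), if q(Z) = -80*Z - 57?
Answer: -1/2458 ≈ -0.00040683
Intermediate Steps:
q(Z) = -57 - 80*Z
1/(q(81) + 4079) = 1/((-57 - 80*81) + 4079) = 1/((-57 - 6480) + 4079) = 1/(-6537 + 4079) = 1/(-2458) = -1/2458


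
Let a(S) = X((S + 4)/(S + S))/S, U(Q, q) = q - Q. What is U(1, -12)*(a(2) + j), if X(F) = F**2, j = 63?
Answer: -6669/8 ≈ -833.63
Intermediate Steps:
a(S) = (4 + S)**2/(4*S**3) (a(S) = ((S + 4)/(S + S))**2/S = ((4 + S)/((2*S)))**2/S = ((4 + S)*(1/(2*S)))**2/S = ((4 + S)/(2*S))**2/S = ((4 + S)**2/(4*S**2))/S = (4 + S)**2/(4*S**3))
U(1, -12)*(a(2) + j) = (-12 - 1*1)*((1/4)*(4 + 2)**2/2**3 + 63) = (-12 - 1)*((1/4)*(1/8)*6**2 + 63) = -13*((1/4)*(1/8)*36 + 63) = -13*(9/8 + 63) = -13*513/8 = -6669/8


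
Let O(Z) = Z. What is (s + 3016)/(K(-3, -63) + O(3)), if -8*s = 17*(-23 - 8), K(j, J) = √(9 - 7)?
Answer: 73965/56 - 24655*√2/56 ≈ 698.17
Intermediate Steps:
K(j, J) = √2
s = 527/8 (s = -17*(-23 - 8)/8 = -17*(-31)/8 = -⅛*(-527) = 527/8 ≈ 65.875)
(s + 3016)/(K(-3, -63) + O(3)) = (527/8 + 3016)/(√2 + 3) = 24655/(8*(3 + √2))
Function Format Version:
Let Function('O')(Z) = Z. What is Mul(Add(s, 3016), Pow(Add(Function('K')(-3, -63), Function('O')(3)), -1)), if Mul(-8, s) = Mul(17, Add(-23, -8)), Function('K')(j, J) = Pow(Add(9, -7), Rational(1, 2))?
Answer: Add(Rational(73965, 56), Mul(Rational(-24655, 56), Pow(2, Rational(1, 2)))) ≈ 698.17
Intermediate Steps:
Function('K')(j, J) = Pow(2, Rational(1, 2))
s = Rational(527, 8) (s = Mul(Rational(-1, 8), Mul(17, Add(-23, -8))) = Mul(Rational(-1, 8), Mul(17, -31)) = Mul(Rational(-1, 8), -527) = Rational(527, 8) ≈ 65.875)
Mul(Add(s, 3016), Pow(Add(Function('K')(-3, -63), Function('O')(3)), -1)) = Mul(Add(Rational(527, 8), 3016), Pow(Add(Pow(2, Rational(1, 2)), 3), -1)) = Mul(Rational(24655, 8), Pow(Add(3, Pow(2, Rational(1, 2))), -1))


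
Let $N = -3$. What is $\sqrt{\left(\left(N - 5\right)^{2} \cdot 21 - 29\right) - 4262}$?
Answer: $i \sqrt{2947} \approx 54.286 i$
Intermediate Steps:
$\sqrt{\left(\left(N - 5\right)^{2} \cdot 21 - 29\right) - 4262} = \sqrt{\left(\left(-3 - 5\right)^{2} \cdot 21 - 29\right) - 4262} = \sqrt{\left(\left(-8\right)^{2} \cdot 21 - 29\right) - 4262} = \sqrt{\left(64 \cdot 21 - 29\right) - 4262} = \sqrt{\left(1344 - 29\right) - 4262} = \sqrt{1315 - 4262} = \sqrt{-2947} = i \sqrt{2947}$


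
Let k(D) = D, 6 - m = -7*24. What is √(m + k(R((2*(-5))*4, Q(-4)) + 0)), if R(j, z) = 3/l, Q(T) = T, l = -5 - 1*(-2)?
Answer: √173 ≈ 13.153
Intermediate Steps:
l = -3 (l = -5 + 2 = -3)
R(j, z) = -1 (R(j, z) = 3/(-3) = 3*(-⅓) = -1)
m = 174 (m = 6 - (-7)*24 = 6 - 1*(-168) = 6 + 168 = 174)
√(m + k(R((2*(-5))*4, Q(-4)) + 0)) = √(174 + (-1 + 0)) = √(174 - 1) = √173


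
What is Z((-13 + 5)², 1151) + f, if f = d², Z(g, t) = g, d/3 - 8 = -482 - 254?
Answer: 4769920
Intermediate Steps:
d = -2184 (d = 24 + 3*(-482 - 254) = 24 + 3*(-736) = 24 - 2208 = -2184)
f = 4769856 (f = (-2184)² = 4769856)
Z((-13 + 5)², 1151) + f = (-13 + 5)² + 4769856 = (-8)² + 4769856 = 64 + 4769856 = 4769920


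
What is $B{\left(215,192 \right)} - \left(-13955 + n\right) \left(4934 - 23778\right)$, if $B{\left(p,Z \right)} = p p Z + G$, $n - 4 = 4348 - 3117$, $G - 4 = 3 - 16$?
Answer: $-230820489$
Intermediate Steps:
$G = -9$ ($G = 4 + \left(3 - 16\right) = 4 - 13 = -9$)
$n = 1235$ ($n = 4 + \left(4348 - 3117\right) = 4 + 1231 = 1235$)
$B{\left(p,Z \right)} = -9 + Z p^{2}$ ($B{\left(p,Z \right)} = p p Z - 9 = p^{2} Z - 9 = Z p^{2} - 9 = -9 + Z p^{2}$)
$B{\left(215,192 \right)} - \left(-13955 + n\right) \left(4934 - 23778\right) = \left(-9 + 192 \cdot 215^{2}\right) - \left(-13955 + 1235\right) \left(4934 - 23778\right) = \left(-9 + 192 \cdot 46225\right) - \left(-12720\right) \left(-18844\right) = \left(-9 + 8875200\right) - 239695680 = 8875191 - 239695680 = -230820489$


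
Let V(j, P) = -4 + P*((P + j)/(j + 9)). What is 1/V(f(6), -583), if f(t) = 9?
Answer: 9/167285 ≈ 5.3800e-5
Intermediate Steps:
V(j, P) = -4 + P*(P + j)/(9 + j) (V(j, P) = -4 + P*((P + j)/(9 + j)) = -4 + P*(P + j)/(9 + j))
1/V(f(6), -583) = 1/((-36 + (-583)² - 4*9 - 583*9)/(9 + 9)) = 1/((-36 + 339889 - 36 - 5247)/18) = 1/((1/18)*334570) = 1/(167285/9) = 9/167285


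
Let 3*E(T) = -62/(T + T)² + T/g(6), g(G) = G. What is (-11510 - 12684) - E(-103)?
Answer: -2309520904/95481 ≈ -24188.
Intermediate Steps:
E(T) = -31/(6*T²) + T/18 (E(T) = (-62/(T + T)² + T/6)/3 = (-62*1/(4*T²) + T*(⅙))/3 = (-62*1/(4*T²) + T/6)/3 = (-31/(2*T²) + T/6)/3 = -31/(6*T²) + T/18)
(-11510 - 12684) - E(-103) = (-11510 - 12684) - (-93 + (-103)³)/(18*(-103)²) = -24194 - (-93 - 1092727)/(18*10609) = -24194 - (-1092820)/(18*10609) = -24194 - 1*(-546410/95481) = -24194 + 546410/95481 = -2309520904/95481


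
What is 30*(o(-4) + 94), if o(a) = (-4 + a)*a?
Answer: 3780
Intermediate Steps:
o(a) = a*(-4 + a)
30*(o(-4) + 94) = 30*(-4*(-4 - 4) + 94) = 30*(-4*(-8) + 94) = 30*(32 + 94) = 30*126 = 3780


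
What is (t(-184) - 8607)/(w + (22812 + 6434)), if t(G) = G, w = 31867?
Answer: -8791/61113 ≈ -0.14385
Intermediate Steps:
(t(-184) - 8607)/(w + (22812 + 6434)) = (-184 - 8607)/(31867 + (22812 + 6434)) = -8791/(31867 + 29246) = -8791/61113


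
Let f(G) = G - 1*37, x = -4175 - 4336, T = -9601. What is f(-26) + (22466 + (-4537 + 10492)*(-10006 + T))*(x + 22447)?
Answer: -1626849884047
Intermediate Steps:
x = -8511
f(G) = -37 + G (f(G) = G - 37 = -37 + G)
f(-26) + (22466 + (-4537 + 10492)*(-10006 + T))*(x + 22447) = (-37 - 26) + (22466 + (-4537 + 10492)*(-10006 - 9601))*(-8511 + 22447) = -63 + (22466 + 5955*(-19607))*13936 = -63 + (22466 - 116759685)*13936 = -63 - 116737219*13936 = -63 - 1626849883984 = -1626849884047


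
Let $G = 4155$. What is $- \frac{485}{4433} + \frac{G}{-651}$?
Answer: $- \frac{201450}{31031} \approx -6.4919$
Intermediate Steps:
$- \frac{485}{4433} + \frac{G}{-651} = - \frac{485}{4433} + \frac{4155}{-651} = \left(-485\right) \frac{1}{4433} + 4155 \left(- \frac{1}{651}\right) = - \frac{485}{4433} - \frac{1385}{217} = - \frac{201450}{31031}$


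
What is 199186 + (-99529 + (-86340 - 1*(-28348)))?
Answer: 41665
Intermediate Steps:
199186 + (-99529 + (-86340 - 1*(-28348))) = 199186 + (-99529 + (-86340 + 28348)) = 199186 + (-99529 - 57992) = 199186 - 157521 = 41665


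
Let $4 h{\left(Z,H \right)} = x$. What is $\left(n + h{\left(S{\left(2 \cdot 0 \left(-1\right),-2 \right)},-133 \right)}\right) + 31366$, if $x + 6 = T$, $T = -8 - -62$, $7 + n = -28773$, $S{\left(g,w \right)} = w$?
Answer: $2598$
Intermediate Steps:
$n = -28780$ ($n = -7 - 28773 = -28780$)
$T = 54$ ($T = -8 + 62 = 54$)
$x = 48$ ($x = -6 + 54 = 48$)
$h{\left(Z,H \right)} = 12$ ($h{\left(Z,H \right)} = \frac{1}{4} \cdot 48 = 12$)
$\left(n + h{\left(S{\left(2 \cdot 0 \left(-1\right),-2 \right)},-133 \right)}\right) + 31366 = \left(-28780 + 12\right) + 31366 = -28768 + 31366 = 2598$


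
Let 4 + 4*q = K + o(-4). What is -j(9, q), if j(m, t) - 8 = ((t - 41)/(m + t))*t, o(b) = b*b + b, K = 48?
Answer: 194/23 ≈ 8.4348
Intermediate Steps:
o(b) = b + b² (o(b) = b² + b = b + b²)
q = 14 (q = -1 + (48 - 4*(1 - 4))/4 = -1 + (48 - 4*(-3))/4 = -1 + (48 + 12)/4 = -1 + (¼)*60 = -1 + 15 = 14)
j(m, t) = 8 + t*(-41 + t)/(m + t) (j(m, t) = 8 + ((t - 41)/(m + t))*t = 8 + ((-41 + t)/(m + t))*t = 8 + t*(-41 + t)/(m + t))
-j(9, q) = -(14² - 33*14 + 8*9)/(9 + 14) = -(196 - 462 + 72)/23 = -(-194)/23 = -1*(-194/23) = 194/23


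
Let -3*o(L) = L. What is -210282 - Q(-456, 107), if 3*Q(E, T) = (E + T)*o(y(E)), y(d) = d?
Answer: -577798/3 ≈ -1.9260e+5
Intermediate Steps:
o(L) = -L/3
Q(E, T) = -E*(E + T)/9 (Q(E, T) = ((E + T)*(-E/3))/3 = (-E*(E + T)/3)/3 = -E*(E + T)/9)
-210282 - Q(-456, 107) = -210282 - (-1)*(-456)*(-456 + 107)/9 = -210282 - (-1)*(-456)*(-349)/9 = -210282 - 1*(-53048/3) = -210282 + 53048/3 = -577798/3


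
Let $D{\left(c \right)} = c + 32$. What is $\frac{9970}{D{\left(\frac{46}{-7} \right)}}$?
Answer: $\frac{34895}{89} \approx 392.08$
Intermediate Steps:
$D{\left(c \right)} = 32 + c$
$\frac{9970}{D{\left(\frac{46}{-7} \right)}} = \frac{9970}{32 + \frac{46}{-7}} = \frac{9970}{32 + 46 \left(- \frac{1}{7}\right)} = \frac{9970}{32 - \frac{46}{7}} = \frac{9970}{\frac{178}{7}} = 9970 \cdot \frac{7}{178} = \frac{34895}{89}$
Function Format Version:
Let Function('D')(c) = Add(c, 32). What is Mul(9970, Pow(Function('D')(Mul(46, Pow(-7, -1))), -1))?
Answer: Rational(34895, 89) ≈ 392.08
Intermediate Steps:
Function('D')(c) = Add(32, c)
Mul(9970, Pow(Function('D')(Mul(46, Pow(-7, -1))), -1)) = Mul(9970, Pow(Add(32, Mul(46, Pow(-7, -1))), -1)) = Mul(9970, Pow(Add(32, Mul(46, Rational(-1, 7))), -1)) = Mul(9970, Pow(Add(32, Rational(-46, 7)), -1)) = Mul(9970, Pow(Rational(178, 7), -1)) = Mul(9970, Rational(7, 178)) = Rational(34895, 89)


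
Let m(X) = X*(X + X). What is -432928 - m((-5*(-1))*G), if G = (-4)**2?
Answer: -445728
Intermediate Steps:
G = 16
m(X) = 2*X**2 (m(X) = X*(2*X) = 2*X**2)
-432928 - m((-5*(-1))*G) = -432928 - 2*(-5*(-1)*16)**2 = -432928 - 2*(5*16)**2 = -432928 - 2*80**2 = -432928 - 2*6400 = -432928 - 1*12800 = -432928 - 12800 = -445728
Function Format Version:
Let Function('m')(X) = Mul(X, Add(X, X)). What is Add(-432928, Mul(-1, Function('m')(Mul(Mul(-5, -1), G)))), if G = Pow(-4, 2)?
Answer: -445728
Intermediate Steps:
G = 16
Function('m')(X) = Mul(2, Pow(X, 2)) (Function('m')(X) = Mul(X, Mul(2, X)) = Mul(2, Pow(X, 2)))
Add(-432928, Mul(-1, Function('m')(Mul(Mul(-5, -1), G)))) = Add(-432928, Mul(-1, Mul(2, Pow(Mul(Mul(-5, -1), 16), 2)))) = Add(-432928, Mul(-1, Mul(2, Pow(Mul(5, 16), 2)))) = Add(-432928, Mul(-1, Mul(2, Pow(80, 2)))) = Add(-432928, Mul(-1, Mul(2, 6400))) = Add(-432928, Mul(-1, 12800)) = Add(-432928, -12800) = -445728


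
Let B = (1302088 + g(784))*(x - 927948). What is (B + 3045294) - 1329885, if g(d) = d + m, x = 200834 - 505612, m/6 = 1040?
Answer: -1613774683903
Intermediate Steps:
m = 6240 (m = 6*1040 = 6240)
x = -304778
g(d) = 6240 + d (g(d) = d + 6240 = 6240 + d)
B = -1613776399312 (B = (1302088 + (6240 + 784))*(-304778 - 927948) = (1302088 + 7024)*(-1232726) = 1309112*(-1232726) = -1613776399312)
(B + 3045294) - 1329885 = (-1613776399312 + 3045294) - 1329885 = -1613773354018 - 1329885 = -1613774683903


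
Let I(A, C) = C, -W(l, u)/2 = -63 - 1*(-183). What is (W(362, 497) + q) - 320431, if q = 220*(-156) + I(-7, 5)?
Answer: -354986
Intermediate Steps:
W(l, u) = -240 (W(l, u) = -2*(-63 - 1*(-183)) = -2*(-63 + 183) = -2*120 = -240)
q = -34315 (q = 220*(-156) + 5 = -34320 + 5 = -34315)
(W(362, 497) + q) - 320431 = (-240 - 34315) - 320431 = -34555 - 320431 = -354986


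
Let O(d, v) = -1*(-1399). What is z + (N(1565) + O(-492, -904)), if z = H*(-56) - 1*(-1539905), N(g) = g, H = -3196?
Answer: 1721845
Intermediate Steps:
O(d, v) = 1399
z = 1718881 (z = -3196*(-56) - 1*(-1539905) = 178976 + 1539905 = 1718881)
z + (N(1565) + O(-492, -904)) = 1718881 + (1565 + 1399) = 1718881 + 2964 = 1721845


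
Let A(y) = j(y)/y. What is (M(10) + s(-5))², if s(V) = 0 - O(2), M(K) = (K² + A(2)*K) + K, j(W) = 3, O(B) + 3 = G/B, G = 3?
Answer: 64009/4 ≈ 16002.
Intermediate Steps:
O(B) = -3 + 3/B
A(y) = 3/y
M(K) = K² + 5*K/2 (M(K) = (K² + (3/2)*K) + K = (K² + (3*(½))*K) + K = (K² + 3*K/2) + K = K² + 5*K/2)
s(V) = 3/2 (s(V) = 0 - (-3 + 3/2) = 0 - 1*(-3/2) = 0 + 3/2 = 3/2)
(M(10) + s(-5))² = ((½)*10*(5 + 2*10) + 3/2)² = ((½)*10*(5 + 20) + 3/2)² = ((½)*10*25 + 3/2)² = (125 + 3/2)² = (253/2)² = 64009/4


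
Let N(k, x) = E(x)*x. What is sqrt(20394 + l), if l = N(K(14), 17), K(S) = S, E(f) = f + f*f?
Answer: 18*sqrt(79) ≈ 159.99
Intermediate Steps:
E(f) = f + f**2
N(k, x) = x**2*(1 + x) (N(k, x) = (x*(1 + x))*x = x**2*(1 + x))
l = 5202 (l = 17**2*(1 + 17) = 289*18 = 5202)
sqrt(20394 + l) = sqrt(20394 + 5202) = sqrt(25596) = 18*sqrt(79)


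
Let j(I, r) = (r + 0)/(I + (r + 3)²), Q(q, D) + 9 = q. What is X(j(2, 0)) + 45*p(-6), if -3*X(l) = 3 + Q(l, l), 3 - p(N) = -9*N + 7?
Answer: -2608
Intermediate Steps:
Q(q, D) = -9 + q
p(N) = -4 + 9*N (p(N) = 3 - (-9*N + 7) = 3 - (7 - 9*N) = 3 + (-7 + 9*N) = -4 + 9*N)
j(I, r) = r/(I + (3 + r)²)
X(l) = 2 - l/3 (X(l) = -(3 + (-9 + l))/3 = -(-6 + l)/3 = 2 - l/3)
X(j(2, 0)) + 45*p(-6) = (2 - 0/(2 + (3 + 0)²)) + 45*(-4 + 9*(-6)) = (2 - 0/(2 + 3²)) + 45*(-4 - 54) = (2 - 0/(2 + 9)) + 45*(-58) = (2 - 0/11) - 2610 = (2 - ⅓*0) - 2610 = (2 + 0) - 2610 = 2 - 2610 = -2608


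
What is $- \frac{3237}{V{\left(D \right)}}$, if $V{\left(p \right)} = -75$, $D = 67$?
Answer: $\frac{1079}{25} \approx 43.16$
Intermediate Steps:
$- \frac{3237}{V{\left(D \right)}} = - \frac{3237}{-75} = \left(-3237\right) \left(- \frac{1}{75}\right) = \frac{1079}{25}$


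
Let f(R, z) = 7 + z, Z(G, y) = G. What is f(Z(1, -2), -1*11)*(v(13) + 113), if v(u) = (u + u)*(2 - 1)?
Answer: -556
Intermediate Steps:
v(u) = 2*u (v(u) = (2*u)*1 = 2*u)
f(Z(1, -2), -1*11)*(v(13) + 113) = (7 - 1*11)*(2*13 + 113) = (7 - 11)*(26 + 113) = -4*139 = -556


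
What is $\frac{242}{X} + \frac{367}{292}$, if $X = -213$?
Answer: $\frac{7507}{62196} \approx 0.1207$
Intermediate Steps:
$\frac{242}{X} + \frac{367}{292} = \frac{242}{-213} + \frac{367}{292} = 242 \left(- \frac{1}{213}\right) + 367 \cdot \frac{1}{292} = - \frac{242}{213} + \frac{367}{292} = \frac{7507}{62196}$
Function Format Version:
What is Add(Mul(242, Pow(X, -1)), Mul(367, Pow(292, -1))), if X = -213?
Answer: Rational(7507, 62196) ≈ 0.12070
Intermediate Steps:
Add(Mul(242, Pow(X, -1)), Mul(367, Pow(292, -1))) = Add(Mul(242, Pow(-213, -1)), Mul(367, Pow(292, -1))) = Add(Mul(242, Rational(-1, 213)), Mul(367, Rational(1, 292))) = Add(Rational(-242, 213), Rational(367, 292)) = Rational(7507, 62196)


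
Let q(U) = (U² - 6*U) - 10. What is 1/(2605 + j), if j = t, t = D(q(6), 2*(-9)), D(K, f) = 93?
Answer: 1/2698 ≈ 0.00037064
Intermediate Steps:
q(U) = -10 + U² - 6*U
t = 93
j = 93
1/(2605 + j) = 1/(2605 + 93) = 1/2698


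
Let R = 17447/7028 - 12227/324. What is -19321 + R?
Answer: -2754724165/142317 ≈ -19356.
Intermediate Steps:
R = -5017408/142317 (R = 17447*(1/7028) - 12227*1/324 = 17447/7028 - 12227/324 = -5017408/142317 ≈ -35.255)
-19321 + R = -19321 - 5017408/142317 = -2754724165/142317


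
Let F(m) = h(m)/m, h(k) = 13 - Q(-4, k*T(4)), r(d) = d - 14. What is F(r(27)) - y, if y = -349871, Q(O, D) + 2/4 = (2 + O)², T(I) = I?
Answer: 9096665/26 ≈ 3.4987e+5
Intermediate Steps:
r(d) = -14 + d
Q(O, D) = -½ + (2 + O)²
h(k) = 19/2 (h(k) = 13 - (-½ + (2 - 4)²) = 13 - (-½ + (-2)²) = 13 - (-½ + 4) = 13 - 1*7/2 = 13 - 7/2 = 19/2)
F(m) = 19/(2*m)
F(r(27)) - y = 19/(2*(-14 + 27)) - 1*(-349871) = (19/2)/13 + 349871 = (19/2)*(1/13) + 349871 = 19/26 + 349871 = 9096665/26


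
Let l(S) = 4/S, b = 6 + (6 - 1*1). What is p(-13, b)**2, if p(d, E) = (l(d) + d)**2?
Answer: 895745041/28561 ≈ 31363.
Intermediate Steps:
b = 11 (b = 6 + (6 - 1) = 6 + 5 = 11)
p(d, E) = (d + 4/d)**2 (p(d, E) = (4/d + d)**2 = (d + 4/d)**2)
p(-13, b)**2 = ((4 + (-13)**2)**2/(-13)**2)**2 = ((4 + 169)**2/169)**2 = ((1/169)*173**2)**2 = ((1/169)*29929)**2 = (29929/169)**2 = 895745041/28561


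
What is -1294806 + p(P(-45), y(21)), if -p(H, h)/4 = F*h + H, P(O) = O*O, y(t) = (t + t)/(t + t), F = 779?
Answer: -1306022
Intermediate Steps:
y(t) = 1 (y(t) = (2*t)/((2*t)) = (2*t)*(1/(2*t)) = 1)
P(O) = O²
p(H, h) = -3116*h - 4*H (p(H, h) = -4*(779*h + H) = -4*(H + 779*h) = -3116*h - 4*H)
-1294806 + p(P(-45), y(21)) = -1294806 + (-3116*1 - 4*(-45)²) = -1294806 + (-3116 - 4*2025) = -1294806 + (-3116 - 8100) = -1294806 - 11216 = -1306022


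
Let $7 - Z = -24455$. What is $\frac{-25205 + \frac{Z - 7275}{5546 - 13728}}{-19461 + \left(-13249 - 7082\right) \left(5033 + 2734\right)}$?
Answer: $\frac{206244497}{1292186025516} \approx 0.00015961$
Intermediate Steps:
$Z = 24462$ ($Z = 7 - -24455 = 7 + 24455 = 24462$)
$\frac{-25205 + \frac{Z - 7275}{5546 - 13728}}{-19461 + \left(-13249 - 7082\right) \left(5033 + 2734\right)} = \frac{-25205 + \frac{24462 - 7275}{5546 - 13728}}{-19461 + \left(-13249 - 7082\right) \left(5033 + 2734\right)} = \frac{-25205 + \frac{17187}{-8182}}{-19461 - 157910877} = \frac{-25205 + 17187 \left(- \frac{1}{8182}\right)}{-19461 - 157910877} = \frac{-25205 - \frac{17187}{8182}}{-157930338} = \left(- \frac{206244497}{8182}\right) \left(- \frac{1}{157930338}\right) = \frac{206244497}{1292186025516}$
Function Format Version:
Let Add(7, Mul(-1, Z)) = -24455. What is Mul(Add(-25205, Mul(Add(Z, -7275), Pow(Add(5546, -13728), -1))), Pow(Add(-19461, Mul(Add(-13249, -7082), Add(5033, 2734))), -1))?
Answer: Rational(206244497, 1292186025516) ≈ 0.00015961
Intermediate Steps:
Z = 24462 (Z = Add(7, Mul(-1, -24455)) = Add(7, 24455) = 24462)
Mul(Add(-25205, Mul(Add(Z, -7275), Pow(Add(5546, -13728), -1))), Pow(Add(-19461, Mul(Add(-13249, -7082), Add(5033, 2734))), -1)) = Mul(Add(-25205, Mul(Add(24462, -7275), Pow(Add(5546, -13728), -1))), Pow(Add(-19461, Mul(Add(-13249, -7082), Add(5033, 2734))), -1)) = Mul(Add(-25205, Mul(17187, Pow(-8182, -1))), Pow(Add(-19461, Mul(-20331, 7767)), -1)) = Mul(Add(-25205, Mul(17187, Rational(-1, 8182))), Pow(Add(-19461, -157910877), -1)) = Mul(Add(-25205, Rational(-17187, 8182)), Pow(-157930338, -1)) = Mul(Rational(-206244497, 8182), Rational(-1, 157930338)) = Rational(206244497, 1292186025516)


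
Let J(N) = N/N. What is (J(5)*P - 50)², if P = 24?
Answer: 676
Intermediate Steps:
J(N) = 1
(J(5)*P - 50)² = (1*24 - 50)² = (24 - 50)² = (-26)² = 676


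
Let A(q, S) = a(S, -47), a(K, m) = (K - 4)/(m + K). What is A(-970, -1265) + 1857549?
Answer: 2437105557/1312 ≈ 1.8576e+6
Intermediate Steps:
a(K, m) = (-4 + K)/(K + m)
A(q, S) = (-4 + S)/(-47 + S) (A(q, S) = (-4 + S)/(S - 47) = (-4 + S)/(-47 + S))
A(-970, -1265) + 1857549 = (-4 - 1265)/(-47 - 1265) + 1857549 = -1269/(-1312) + 1857549 = -1/1312*(-1269) + 1857549 = 1269/1312 + 1857549 = 2437105557/1312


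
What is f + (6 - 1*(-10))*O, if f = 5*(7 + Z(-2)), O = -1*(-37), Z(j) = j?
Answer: 617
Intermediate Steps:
O = 37
f = 25 (f = 5*(7 - 2) = 5*5 = 25)
f + (6 - 1*(-10))*O = 25 + (6 - 1*(-10))*37 = 25 + (6 + 10)*37 = 25 + 16*37 = 25 + 592 = 617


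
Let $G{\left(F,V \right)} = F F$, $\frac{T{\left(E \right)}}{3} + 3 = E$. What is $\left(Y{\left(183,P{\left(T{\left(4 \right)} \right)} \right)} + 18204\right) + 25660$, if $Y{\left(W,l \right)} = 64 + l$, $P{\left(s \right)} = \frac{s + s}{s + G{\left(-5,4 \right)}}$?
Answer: $\frac{614995}{14} \approx 43928.0$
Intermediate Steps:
$T{\left(E \right)} = -9 + 3 E$
$G{\left(F,V \right)} = F^{2}$
$P{\left(s \right)} = \frac{2 s}{25 + s}$ ($P{\left(s \right)} = \frac{s + s}{s + \left(-5\right)^{2}} = \frac{2 s}{s + 25} = \frac{2 s}{25 + s}$)
$\left(Y{\left(183,P{\left(T{\left(4 \right)} \right)} \right)} + 18204\right) + 25660 = \left(\left(64 + \frac{2 \left(-9 + 3 \cdot 4\right)}{25 + \left(-9 + 3 \cdot 4\right)}\right) + 18204\right) + 25660 = \left(\left(64 + \frac{2 \left(-9 + 12\right)}{25 + \left(-9 + 12\right)}\right) + 18204\right) + 25660 = \left(\left(64 + 2 \cdot 3 \frac{1}{25 + 3}\right) + 18204\right) + 25660 = \left(\left(64 + 2 \cdot 3 \cdot \frac{1}{28}\right) + 18204\right) + 25660 = \left(\left(64 + \frac{3}{14}\right) + 18204\right) + 25660 = \left(\frac{899}{14} + 18204\right) + 25660 = \frac{255755}{14} + 25660 = \frac{614995}{14}$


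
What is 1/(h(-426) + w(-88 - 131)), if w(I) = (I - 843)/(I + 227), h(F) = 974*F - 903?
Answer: -4/1663839 ≈ -2.4041e-6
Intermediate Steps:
h(F) = -903 + 974*F
w(I) = (-843 + I)/(227 + I)
1/(h(-426) + w(-88 - 131)) = 1/((-903 + 974*(-426)) + (-843 + (-88 - 131))/(227 + (-88 - 131))) = 1/((-903 - 414924) + (-843 - 219)/(227 - 219)) = 1/(-415827 - 1062/8) = 1/(-415827 + (1/8)*(-1062)) = 1/(-415827 - 531/4) = 1/(-1663839/4) = -4/1663839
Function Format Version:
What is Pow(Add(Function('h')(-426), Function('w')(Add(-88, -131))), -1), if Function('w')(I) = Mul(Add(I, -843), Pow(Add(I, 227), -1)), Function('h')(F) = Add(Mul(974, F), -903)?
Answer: Rational(-4, 1663839) ≈ -2.4041e-6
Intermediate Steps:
Function('h')(F) = Add(-903, Mul(974, F))
Function('w')(I) = Mul(Pow(Add(227, I), -1), Add(-843, I)) (Function('w')(I) = Mul(Add(-843, I), Pow(Add(227, I), -1)) = Mul(Pow(Add(227, I), -1), Add(-843, I)))
Pow(Add(Function('h')(-426), Function('w')(Add(-88, -131))), -1) = Pow(Add(Add(-903, Mul(974, -426)), Mul(Pow(Add(227, Add(-88, -131)), -1), Add(-843, Add(-88, -131)))), -1) = Pow(Add(Add(-903, -414924), Mul(Pow(Add(227, -219), -1), Add(-843, -219))), -1) = Pow(Add(-415827, Mul(Pow(8, -1), -1062)), -1) = Pow(Add(-415827, Mul(Rational(1, 8), -1062)), -1) = Pow(Add(-415827, Rational(-531, 4)), -1) = Pow(Rational(-1663839, 4), -1) = Rational(-4, 1663839)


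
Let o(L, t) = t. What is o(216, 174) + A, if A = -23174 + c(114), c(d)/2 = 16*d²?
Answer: 392872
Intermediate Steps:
c(d) = 32*d² (c(d) = 2*(16*d²) = 32*d²)
A = 392698 (A = -23174 + 32*114² = -23174 + 32*12996 = -23174 + 415872 = 392698)
o(216, 174) + A = 174 + 392698 = 392872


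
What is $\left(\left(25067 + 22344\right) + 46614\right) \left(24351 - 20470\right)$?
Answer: $364911025$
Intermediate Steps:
$\left(\left(25067 + 22344\right) + 46614\right) \left(24351 - 20470\right) = \left(47411 + 46614\right) 3881 = 94025 \cdot 3881 = 364911025$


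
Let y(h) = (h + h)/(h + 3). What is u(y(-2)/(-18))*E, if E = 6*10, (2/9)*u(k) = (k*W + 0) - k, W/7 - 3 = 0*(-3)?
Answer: 1200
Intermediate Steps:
y(h) = 2*h/(3 + h) (y(h) = (2*h)/(3 + h) = 2*h/(3 + h))
W = 21 (W = 21 + 7*(0*(-3)) = 21 + 7*0 = 21 + 0 = 21)
u(k) = 90*k (u(k) = 9*((k*21 + 0) - k)/2 = 9*((21*k + 0) - k)/2 = 9*(21*k - k)/2 = 9*(20*k)/2 = 90*k)
E = 60
u(y(-2)/(-18))*E = (90*((2*(-2)/(3 - 2))/(-18)))*60 = (90*((2*(-2)/1)*(-1/18)))*60 = (90*((2*(-2)*1)*(-1/18)))*60 = (90*(-4*(-1/18)))*60 = (90*(2/9))*60 = 20*60 = 1200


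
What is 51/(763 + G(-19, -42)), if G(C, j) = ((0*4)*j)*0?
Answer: 51/763 ≈ 0.066841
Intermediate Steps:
G(C, j) = 0 (G(C, j) = (0*j)*0 = 0*0 = 0)
51/(763 + G(-19, -42)) = 51/(763 + 0) = 51/763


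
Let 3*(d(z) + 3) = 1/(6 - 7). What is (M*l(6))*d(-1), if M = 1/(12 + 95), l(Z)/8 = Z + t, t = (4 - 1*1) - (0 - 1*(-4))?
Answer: -400/321 ≈ -1.2461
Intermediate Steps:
t = -1 (t = (4 - 1) - (0 + 4) = 3 - 1*4 = 3 - 4 = -1)
d(z) = -10/3 (d(z) = -3 + 1/(3*(6 - 7)) = -3 + (⅓)/(-1) = -3 + (⅓)*(-1) = -3 - ⅓ = -10/3)
l(Z) = -8 + 8*Z (l(Z) = 8*(Z - 1) = 8*(-1 + Z) = -8 + 8*Z)
M = 1/107 ≈ 0.0093458
(M*l(6))*d(-1) = ((-8 + 8*6)/107)*(-10/3) = ((-8 + 48)/107)*(-10/3) = ((1/107)*40)*(-10/3) = (40/107)*(-10/3) = -400/321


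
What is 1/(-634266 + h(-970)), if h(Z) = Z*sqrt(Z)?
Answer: I/(2*(-317133*I + 485*sqrt(970))) ≈ -1.5731e-6 + 7.4926e-8*I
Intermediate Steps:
h(Z) = Z**(3/2)
1/(-634266 + h(-970)) = 1/(-634266 + (-970)**(3/2)) = 1/(-634266 - 970*I*sqrt(970))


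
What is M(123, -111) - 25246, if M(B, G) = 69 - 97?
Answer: -25274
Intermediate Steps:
M(B, G) = -28
M(123, -111) - 25246 = -28 - 25246 = -25274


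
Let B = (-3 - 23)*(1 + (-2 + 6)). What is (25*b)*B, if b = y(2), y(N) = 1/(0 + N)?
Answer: -1625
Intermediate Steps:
y(N) = 1/N
B = -130 (B = -26*(1 + 4) = -26*5 = -130)
b = ½ (b = 1/2 = ½ ≈ 0.50000)
(25*b)*B = (25*(½))*(-130) = (25/2)*(-130) = -1625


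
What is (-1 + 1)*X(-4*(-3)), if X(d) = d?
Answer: 0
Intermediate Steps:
(-1 + 1)*X(-4*(-3)) = (-1 + 1)*(-4*(-3)) = 0*12 = 0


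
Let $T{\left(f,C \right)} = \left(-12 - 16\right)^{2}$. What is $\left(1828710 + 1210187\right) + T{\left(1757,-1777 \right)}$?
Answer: $3039681$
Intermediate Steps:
$T{\left(f,C \right)} = 784$ ($T{\left(f,C \right)} = \left(-28\right)^{2} = 784$)
$\left(1828710 + 1210187\right) + T{\left(1757,-1777 \right)} = \left(1828710 + 1210187\right) + 784 = 3038897 + 784 = 3039681$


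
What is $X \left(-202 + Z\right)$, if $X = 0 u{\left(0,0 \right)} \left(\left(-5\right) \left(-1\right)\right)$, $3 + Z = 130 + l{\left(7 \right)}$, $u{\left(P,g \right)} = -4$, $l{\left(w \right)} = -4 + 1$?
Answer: $0$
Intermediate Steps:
$l{\left(w \right)} = -3$
$Z = 124$ ($Z = -3 + \left(130 - 3\right) = -3 + 127 = 124$)
$X = 0$ ($X = 0 \left(-4\right) \left(\left(-5\right) \left(-1\right)\right) = 0 \cdot 5 = 0$)
$X \left(-202 + Z\right) = 0 \left(-202 + 124\right) = 0 \left(-78\right) = 0$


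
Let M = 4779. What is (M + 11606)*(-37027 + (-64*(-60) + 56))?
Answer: -542851435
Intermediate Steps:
(M + 11606)*(-37027 + (-64*(-60) + 56)) = (4779 + 11606)*(-37027 + (-64*(-60) + 56)) = 16385*(-37027 + (3840 + 56)) = 16385*(-37027 + 3896) = 16385*(-33131) = -542851435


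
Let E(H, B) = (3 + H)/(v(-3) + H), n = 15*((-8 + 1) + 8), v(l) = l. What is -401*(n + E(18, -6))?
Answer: -32882/5 ≈ -6576.4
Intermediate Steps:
n = 15 (n = 15*(-7 + 8) = 15*1 = 15)
E(H, B) = (3 + H)/(-3 + H)
-401*(n + E(18, -6)) = -401*(15 + (3 + 18)/(-3 + 18)) = -401*(15 + 21/15) = -401*(15 + (1/15)*21) = -401*(15 + 7/5) = -401*82/5 = -32882/5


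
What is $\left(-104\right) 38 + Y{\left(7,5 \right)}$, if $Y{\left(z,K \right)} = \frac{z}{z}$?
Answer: $-3951$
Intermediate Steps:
$Y{\left(z,K \right)} = 1$
$\left(-104\right) 38 + Y{\left(7,5 \right)} = \left(-104\right) 38 + 1 = -3952 + 1 = -3951$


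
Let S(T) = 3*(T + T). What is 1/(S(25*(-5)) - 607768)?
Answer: -1/608518 ≈ -1.6433e-6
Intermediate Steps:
S(T) = 6*T (S(T) = 3*(2*T) = 6*T)
1/(S(25*(-5)) - 607768) = 1/(6*(25*(-5)) - 607768) = 1/(6*(-125) - 607768) = 1/(-750 - 607768) = 1/(-608518) = -1/608518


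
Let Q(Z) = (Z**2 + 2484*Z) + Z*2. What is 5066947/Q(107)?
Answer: 5066947/277451 ≈ 18.262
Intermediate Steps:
Q(Z) = Z**2 + 2486*Z (Q(Z) = (Z**2 + 2484*Z) + 2*Z = Z**2 + 2486*Z)
5066947/Q(107) = 5066947/((107*(2486 + 107))) = 5066947/((107*2593)) = 5066947/277451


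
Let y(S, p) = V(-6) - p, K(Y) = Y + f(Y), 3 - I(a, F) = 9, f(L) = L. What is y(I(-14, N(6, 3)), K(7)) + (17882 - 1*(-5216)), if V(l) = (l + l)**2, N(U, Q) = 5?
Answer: 23228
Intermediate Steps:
I(a, F) = -6 (I(a, F) = 3 - 1*9 = 3 - 9 = -6)
V(l) = 4*l**2 (V(l) = (2*l)**2 = 4*l**2)
K(Y) = 2*Y (K(Y) = Y + Y = 2*Y)
y(S, p) = 144 - p (y(S, p) = 4*(-6)**2 - p = 4*36 - p = 144 - p)
y(I(-14, N(6, 3)), K(7)) + (17882 - 1*(-5216)) = (144 - 2*7) + (17882 - 1*(-5216)) = (144 - 1*14) + (17882 + 5216) = (144 - 14) + 23098 = 130 + 23098 = 23228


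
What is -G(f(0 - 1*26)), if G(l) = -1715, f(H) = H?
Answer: 1715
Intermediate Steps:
-G(f(0 - 1*26)) = -1*(-1715) = 1715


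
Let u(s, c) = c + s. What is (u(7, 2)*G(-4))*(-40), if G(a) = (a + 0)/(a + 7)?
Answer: 480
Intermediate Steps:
G(a) = a/(7 + a)
(u(7, 2)*G(-4))*(-40) = ((2 + 7)*(-4/(7 - 4)))*(-40) = (9*(-4/3))*(-40) = -12*(-40) = 480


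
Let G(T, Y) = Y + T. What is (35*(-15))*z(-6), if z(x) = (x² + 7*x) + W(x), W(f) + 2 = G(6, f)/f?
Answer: 4200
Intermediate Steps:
G(T, Y) = T + Y
W(f) = -2 + (6 + f)/f
z(x) = x² + 7*x + (6 - x)/x (z(x) = (x² + 7*x) + (6 - x)/x = x² + 7*x + (6 - x)/x)
(35*(-15))*z(-6) = (35*(-15))*(-1 + (-6)² + 6/(-6) + 7*(-6)) = -525*(-1 + 36 + 6*(-⅙) - 42) = -525*(-1 + 36 - 1 - 42) = -525*(-8) = 4200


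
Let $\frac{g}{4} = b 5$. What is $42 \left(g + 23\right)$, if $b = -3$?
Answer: $-1554$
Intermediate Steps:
$g = -60$ ($g = 4 \left(\left(-3\right) 5\right) = 4 \left(-15\right) = -60$)
$42 \left(g + 23\right) = 42 \left(-60 + 23\right) = 42 \left(-37\right) = -1554$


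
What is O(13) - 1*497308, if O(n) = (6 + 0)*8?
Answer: -497260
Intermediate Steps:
O(n) = 48 (O(n) = 6*8 = 48)
O(13) - 1*497308 = 48 - 1*497308 = 48 - 497308 = -497260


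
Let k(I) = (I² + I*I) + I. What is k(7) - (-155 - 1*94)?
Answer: 354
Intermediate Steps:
k(I) = I + 2*I² (k(I) = (I² + I²) + I = 2*I² + I = I + 2*I²)
k(7) - (-155 - 1*94) = 7*(1 + 2*7) - (-155 - 1*94) = 7*(1 + 14) - (-155 - 94) = 7*15 - 1*(-249) = 105 + 249 = 354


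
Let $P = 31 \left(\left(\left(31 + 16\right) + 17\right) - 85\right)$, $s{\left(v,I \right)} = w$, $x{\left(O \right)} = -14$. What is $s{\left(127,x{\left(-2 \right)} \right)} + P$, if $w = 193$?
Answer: $-458$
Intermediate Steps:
$s{\left(v,I \right)} = 193$
$P = -651$ ($P = 31 \left(\left(47 + 17\right) - 85\right) = 31 \left(64 - 85\right) = 31 \left(-21\right) = -651$)
$s{\left(127,x{\left(-2 \right)} \right)} + P = 193 - 651 = -458$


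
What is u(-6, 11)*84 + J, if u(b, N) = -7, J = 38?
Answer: -550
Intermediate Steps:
u(-6, 11)*84 + J = -7*84 + 38 = -588 + 38 = -550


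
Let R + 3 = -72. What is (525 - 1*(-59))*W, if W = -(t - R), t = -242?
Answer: 97528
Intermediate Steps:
R = -75 (R = -3 - 72 = -75)
W = 167 (W = -(-242 - 1*(-75)) = -(-242 + 75) = -1*(-167) = 167)
(525 - 1*(-59))*W = (525 - 1*(-59))*167 = (525 + 59)*167 = 584*167 = 97528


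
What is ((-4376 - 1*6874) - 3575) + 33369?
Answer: 18544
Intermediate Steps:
((-4376 - 1*6874) - 3575) + 33369 = ((-4376 - 6874) - 3575) + 33369 = (-11250 - 3575) + 33369 = -14825 + 33369 = 18544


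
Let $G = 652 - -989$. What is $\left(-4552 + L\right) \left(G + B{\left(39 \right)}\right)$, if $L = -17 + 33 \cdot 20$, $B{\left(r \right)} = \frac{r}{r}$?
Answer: $-6418578$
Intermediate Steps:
$B{\left(r \right)} = 1$
$G = 1641$ ($G = 652 + 989 = 1641$)
$L = 643$ ($L = -17 + 660 = 643$)
$\left(-4552 + L\right) \left(G + B{\left(39 \right)}\right) = \left(-4552 + 643\right) \left(1641 + 1\right) = \left(-3909\right) 1642 = -6418578$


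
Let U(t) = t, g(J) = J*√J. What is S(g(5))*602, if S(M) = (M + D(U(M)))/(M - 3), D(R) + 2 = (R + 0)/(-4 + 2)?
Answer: 34013/116 - 1505*√5/116 ≈ 264.20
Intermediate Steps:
g(J) = J^(3/2)
D(R) = -2 - R/2 (D(R) = -2 + (R + 0)/(-4 + 2) = -2 + R/(-2) = -2 + R*(-½) = -2 - R/2)
S(M) = (-2 + M/2)/(-3 + M) (S(M) = (M + (-2 - M/2))/(M - 3) = (-2 + M/2)/(-3 + M))
S(g(5))*602 = ((-4 + 5^(3/2))/(2*(-3 + 5^(3/2))))*602 = ((-4 + 5*√5)/(2*(-3 + 5*√5)))*602 = 301*(-4 + 5*√5)/(-3 + 5*√5)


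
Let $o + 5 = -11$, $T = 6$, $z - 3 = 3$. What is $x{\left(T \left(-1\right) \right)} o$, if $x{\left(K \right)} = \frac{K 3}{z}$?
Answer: $48$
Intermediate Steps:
$z = 6$ ($z = 3 + 3 = 6$)
$o = -16$ ($o = -5 - 11 = -16$)
$x{\left(K \right)} = \frac{K}{2}$ ($x{\left(K \right)} = \frac{K 3}{6} = 3 K \frac{1}{6} = \frac{K}{2}$)
$x{\left(T \left(-1\right) \right)} o = \frac{6 \left(-1\right)}{2} \left(-16\right) = \frac{1}{2} \left(-6\right) \left(-16\right) = \left(-3\right) \left(-16\right) = 48$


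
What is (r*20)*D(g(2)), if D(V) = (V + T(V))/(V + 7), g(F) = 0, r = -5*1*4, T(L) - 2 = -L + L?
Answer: -800/7 ≈ -114.29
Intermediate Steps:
T(L) = 2 (T(L) = 2 + (-L + L) = 2 + 0 = 2)
r = -20 (r = -5*4 = -20)
D(V) = (2 + V)/(7 + V) (D(V) = (V + 2)/(V + 7) = (2 + V)/(7 + V))
(r*20)*D(g(2)) = (-20*20)*((2 + 0)/(7 + 0)) = -400*2/7 = -800/7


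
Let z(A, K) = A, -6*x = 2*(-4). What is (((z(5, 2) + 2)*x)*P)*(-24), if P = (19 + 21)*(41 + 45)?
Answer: -770560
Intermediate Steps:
P = 3440 (P = 40*86 = 3440)
x = 4/3 (x = -(-4)/3 = -⅙*(-8) = 4/3 ≈ 1.3333)
(((z(5, 2) + 2)*x)*P)*(-24) = (((5 + 2)*(4/3))*3440)*(-24) = ((7*(4/3))*3440)*(-24) = ((28/3)*3440)*(-24) = (96320/3)*(-24) = -770560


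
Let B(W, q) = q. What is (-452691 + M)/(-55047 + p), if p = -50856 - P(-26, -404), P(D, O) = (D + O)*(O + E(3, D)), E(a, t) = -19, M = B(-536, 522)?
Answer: 16747/10659 ≈ 1.5712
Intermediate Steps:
M = 522
P(D, O) = (-19 + O)*(D + O) (P(D, O) = (D + O)*(O - 19) = (D + O)*(-19 + O) = (-19 + O)*(D + O))
p = -232746 (p = -50856 - ((-404)**2 - 19*(-26) - 19*(-404) - 26*(-404)) = -50856 - (163216 + 494 + 7676 + 10504) = -50856 - 1*181890 = -50856 - 181890 = -232746)
(-452691 + M)/(-55047 + p) = (-452691 + 522)/(-55047 - 232746) = -452169/(-287793) = -452169*(-1/287793) = 16747/10659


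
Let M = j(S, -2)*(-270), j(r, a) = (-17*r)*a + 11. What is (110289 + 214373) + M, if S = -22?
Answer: 523652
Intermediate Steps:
j(r, a) = 11 - 17*a*r (j(r, a) = -17*a*r + 11 = 11 - 17*a*r)
M = 198990 (M = (11 - 17*(-2)*(-22))*(-270) = (11 - 748)*(-270) = -737*(-270) = 198990)
(110289 + 214373) + M = (110289 + 214373) + 198990 = 324662 + 198990 = 523652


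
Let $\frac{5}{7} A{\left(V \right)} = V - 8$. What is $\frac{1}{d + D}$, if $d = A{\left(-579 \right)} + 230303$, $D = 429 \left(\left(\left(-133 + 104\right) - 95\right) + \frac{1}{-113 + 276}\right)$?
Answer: $\frac{815}{143674583} \approx 5.6725 \cdot 10^{-6}$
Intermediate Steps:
$A{\left(V \right)} = - \frac{56}{5} + \frac{7 V}{5}$ ($A{\left(V \right)} = \frac{7 \left(V - 8\right)}{5} = \frac{7 \left(-8 + V\right)}{5} = - \frac{56}{5} + \frac{7 V}{5}$)
$D = - \frac{8670519}{163}$ ($D = 429 \left(\left(-29 - 95\right) + \frac{1}{163}\right) = 429 \left(-124 + \frac{1}{163}\right) = 429 \left(- \frac{20211}{163}\right) = - \frac{8670519}{163} \approx -53193.0$)
$d = \frac{1147406}{5}$ ($d = \left(- \frac{56}{5} + \frac{7}{5} \left(-579\right)\right) + 230303 = \left(- \frac{56}{5} - \frac{4053}{5}\right) + 230303 = - \frac{4109}{5} + 230303 = \frac{1147406}{5} \approx 2.2948 \cdot 10^{5}$)
$\frac{1}{d + D} = \frac{1}{\frac{1147406}{5} - \frac{8670519}{163}} = \frac{1}{\frac{143674583}{815}} = \frac{815}{143674583}$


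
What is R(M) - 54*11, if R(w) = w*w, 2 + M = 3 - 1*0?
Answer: -593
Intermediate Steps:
M = 1 (M = -2 + (3 - 1*0) = -2 + (3 + 0) = -2 + 3 = 1)
R(w) = w**2
R(M) - 54*11 = 1**2 - 54*11 = 1 - 594 = -593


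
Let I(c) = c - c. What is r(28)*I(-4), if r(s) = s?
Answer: 0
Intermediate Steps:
I(c) = 0
r(28)*I(-4) = 28*0 = 0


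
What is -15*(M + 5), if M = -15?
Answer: 150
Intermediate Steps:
-15*(M + 5) = -15*(-15 + 5) = -15*(-10) = 150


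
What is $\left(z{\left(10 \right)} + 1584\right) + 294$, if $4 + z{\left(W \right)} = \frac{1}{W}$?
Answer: $\frac{18741}{10} \approx 1874.1$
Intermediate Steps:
$z{\left(W \right)} = -4 + \frac{1}{W}$
$\left(z{\left(10 \right)} + 1584\right) + 294 = \left(\left(-4 + \frac{1}{10}\right) + 1584\right) + 294 = \left(- \frac{39}{10} + 1584\right) + 294 = \frac{15801}{10} + 294 = \frac{18741}{10}$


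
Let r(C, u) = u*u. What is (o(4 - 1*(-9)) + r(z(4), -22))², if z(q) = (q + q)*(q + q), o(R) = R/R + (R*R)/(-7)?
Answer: 10407076/49 ≈ 2.1239e+5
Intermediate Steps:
o(R) = 1 - R²/7 (o(R) = 1 + R²*(-⅐) = 1 - R²/7)
z(q) = 4*q² (z(q) = (2*q)*(2*q) = 4*q²)
r(C, u) = u²
(o(4 - 1*(-9)) + r(z(4), -22))² = ((1 - (4 - 1*(-9))²/7) + (-22)²)² = ((1 - (4 + 9)²/7) + 484)² = ((1 - ⅐*13²) + 484)² = ((1 - ⅐*169) + 484)² = ((1 - 169/7) + 484)² = (-162/7 + 484)² = (3226/7)² = 10407076/49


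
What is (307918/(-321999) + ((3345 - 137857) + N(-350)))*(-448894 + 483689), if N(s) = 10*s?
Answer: -1546290979759270/321999 ≈ -4.8022e+9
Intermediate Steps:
(307918/(-321999) + ((3345 - 137857) + N(-350)))*(-448894 + 483689) = (307918/(-321999) + ((3345 - 137857) + 10*(-350)))*(-448894 + 483689) = (307918*(-1/321999) + (-134512 - 3500))*34795 = (-307918/321999 - 138012)*34795 = -44440033906/321999*34795 = -1546290979759270/321999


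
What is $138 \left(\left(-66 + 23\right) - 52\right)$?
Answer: $-13110$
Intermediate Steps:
$138 \left(\left(-66 + 23\right) - 52\right) = 138 \left(-43 - 52\right) = 138 \left(-95\right) = -13110$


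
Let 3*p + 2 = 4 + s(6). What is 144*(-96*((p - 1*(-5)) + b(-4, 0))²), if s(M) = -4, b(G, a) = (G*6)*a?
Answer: -259584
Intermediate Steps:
b(G, a) = 6*G*a (b(G, a) = (6*G)*a = 6*G*a)
p = -⅔ (p = -⅔ + (4 - 4)/3 = -⅔ + (⅓)*0 = -⅔ + 0 = -⅔ ≈ -0.66667)
144*(-96*((p - 1*(-5)) + b(-4, 0))²) = 144*(-96*((-⅔ - 1*(-5)) + 6*(-4)*0)²) = 144*(-96*((-⅔ + 5) + 0)²) = 144*(-96*(13/3 + 0)²) = 144*(-96*(13/3)²) = 144*(-96*169/9) = 144*(-5408/3) = -259584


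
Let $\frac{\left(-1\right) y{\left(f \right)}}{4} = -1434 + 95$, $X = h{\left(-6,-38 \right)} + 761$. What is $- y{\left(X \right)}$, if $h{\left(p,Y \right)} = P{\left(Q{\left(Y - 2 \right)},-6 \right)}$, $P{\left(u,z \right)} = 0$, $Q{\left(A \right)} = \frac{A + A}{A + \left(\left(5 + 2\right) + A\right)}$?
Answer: $-5356$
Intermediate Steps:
$Q{\left(A \right)} = \frac{2 A}{7 + 2 A}$ ($Q{\left(A \right)} = \frac{2 A}{A + \left(7 + A\right)} = \frac{2 A}{7 + 2 A}$)
$h{\left(p,Y \right)} = 0$
$X = 761$ ($X = 0 + 761 = 761$)
$y{\left(f \right)} = 5356$ ($y{\left(f \right)} = - 4 \left(-1434 + 95\right) = \left(-4\right) \left(-1339\right) = 5356$)
$- y{\left(X \right)} = \left(-1\right) 5356 = -5356$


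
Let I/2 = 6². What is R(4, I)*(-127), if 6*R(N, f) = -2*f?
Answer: 3048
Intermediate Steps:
I = 72 (I = 2*6² = 2*36 = 72)
R(N, f) = -f/3 (R(N, f) = (-2*f)/6 = -f/3)
R(4, I)*(-127) = -⅓*72*(-127) = -24*(-127) = 3048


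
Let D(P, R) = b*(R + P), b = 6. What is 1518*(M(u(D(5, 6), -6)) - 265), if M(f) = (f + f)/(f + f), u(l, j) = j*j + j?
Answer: -400752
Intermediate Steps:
D(P, R) = 6*P + 6*R (D(P, R) = 6*(R + P) = 6*(P + R) = 6*P + 6*R)
u(l, j) = j + j² (u(l, j) = j² + j = j + j²)
M(f) = 1 (M(f) = (2*f)/((2*f)) = (2*f)*(1/(2*f)) = 1)
1518*(M(u(D(5, 6), -6)) - 265) = 1518*(1 - 265) = 1518*(-264) = -400752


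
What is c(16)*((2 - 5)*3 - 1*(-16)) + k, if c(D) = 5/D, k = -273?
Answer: -4333/16 ≈ -270.81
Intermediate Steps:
c(16)*((2 - 5)*3 - 1*(-16)) + k = (5/16)*((2 - 5)*3 - 1*(-16)) - 273 = (5*(1/16))*(-3*3 + 16) - 273 = 5*(-9 + 16)/16 - 273 = (5/16)*7 - 273 = 35/16 - 273 = -4333/16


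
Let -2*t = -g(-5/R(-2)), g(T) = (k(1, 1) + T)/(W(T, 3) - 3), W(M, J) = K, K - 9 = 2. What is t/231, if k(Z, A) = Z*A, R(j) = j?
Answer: 1/1056 ≈ 0.00094697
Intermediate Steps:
K = 11 (K = 9 + 2 = 11)
W(M, J) = 11
k(Z, A) = A*Z
g(T) = 1/8 + T/8 (g(T) = (1*1 + T)/(11 - 3) = (1 + T)/8 = (1 + T)*(1/8) = 1/8 + T/8)
t = 7/32 (t = -(-1)*(1/8 + (-5/(-2))/8)/2 = -(-1)*(1/8 + (-5*(-1/2))/8)/2 = -(-1)*(1/8 + (1/8)*(5/2))/2 = -(-1)*(1/8 + 5/16)/2 = -(-1)*7/(2*16) = -1/2*(-7/16) = 7/32 ≈ 0.21875)
t/231 = (7/32)/231 = (1/231)*(7/32) = 1/1056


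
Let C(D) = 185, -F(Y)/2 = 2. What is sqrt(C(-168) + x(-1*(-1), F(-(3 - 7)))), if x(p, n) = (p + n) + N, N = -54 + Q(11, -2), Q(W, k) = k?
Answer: 3*sqrt(14) ≈ 11.225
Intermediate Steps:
F(Y) = -4 (F(Y) = -2*2 = -4)
N = -56 (N = -54 - 2 = -56)
x(p, n) = -56 + n + p (x(p, n) = (p + n) - 56 = (n + p) - 56 = -56 + n + p)
sqrt(C(-168) + x(-1*(-1), F(-(3 - 7)))) = sqrt(185 + (-56 - 4 - 1*(-1))) = sqrt(185 + (-56 - 4 + 1)) = sqrt(185 - 59) = sqrt(126) = 3*sqrt(14)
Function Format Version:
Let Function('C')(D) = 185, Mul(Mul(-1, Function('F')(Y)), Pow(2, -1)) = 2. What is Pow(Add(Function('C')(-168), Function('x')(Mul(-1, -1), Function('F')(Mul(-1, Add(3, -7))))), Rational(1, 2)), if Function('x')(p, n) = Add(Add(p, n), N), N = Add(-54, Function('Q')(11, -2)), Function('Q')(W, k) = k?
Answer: Mul(3, Pow(14, Rational(1, 2))) ≈ 11.225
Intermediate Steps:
Function('F')(Y) = -4 (Function('F')(Y) = Mul(-2, 2) = -4)
N = -56 (N = Add(-54, -2) = -56)
Function('x')(p, n) = Add(-56, n, p) (Function('x')(p, n) = Add(Add(p, n), -56) = Add(Add(n, p), -56) = Add(-56, n, p))
Pow(Add(Function('C')(-168), Function('x')(Mul(-1, -1), Function('F')(Mul(-1, Add(3, -7))))), Rational(1, 2)) = Pow(Add(185, Add(-56, -4, Mul(-1, -1))), Rational(1, 2)) = Pow(Add(185, Add(-56, -4, 1)), Rational(1, 2)) = Pow(Add(185, -59), Rational(1, 2)) = Pow(126, Rational(1, 2)) = Mul(3, Pow(14, Rational(1, 2)))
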